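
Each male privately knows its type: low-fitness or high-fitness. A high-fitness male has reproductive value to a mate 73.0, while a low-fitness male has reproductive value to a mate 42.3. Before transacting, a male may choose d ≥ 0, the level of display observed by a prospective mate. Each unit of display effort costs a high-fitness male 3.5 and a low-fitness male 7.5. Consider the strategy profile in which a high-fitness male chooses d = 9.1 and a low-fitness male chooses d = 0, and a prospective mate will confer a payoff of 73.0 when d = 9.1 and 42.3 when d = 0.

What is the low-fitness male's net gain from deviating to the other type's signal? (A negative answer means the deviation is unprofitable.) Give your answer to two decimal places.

-37.55

Playing d = 0 the low-fitness male receives 42.3.
Deviating to d = 9.1 brings payment 73.0 at cost 7.5 × 9.1 = 68.25, netting 4.75.
Gain from deviating: 4.75 − 42.3 = -37.55.
The gain is negative, so the low-fitness type's incentive-compatibility constraint is satisfied.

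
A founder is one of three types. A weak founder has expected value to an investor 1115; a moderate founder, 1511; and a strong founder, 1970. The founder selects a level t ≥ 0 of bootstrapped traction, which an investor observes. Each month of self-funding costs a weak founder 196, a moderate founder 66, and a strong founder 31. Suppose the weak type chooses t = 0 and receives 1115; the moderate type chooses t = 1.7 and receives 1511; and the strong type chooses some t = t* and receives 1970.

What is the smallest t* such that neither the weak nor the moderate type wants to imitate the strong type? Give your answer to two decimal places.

Moderate type (on-path payoff 1511 − 66×1.7 = 1398.8) won't mimic when 1398.8 ≥ 1970 − 66·t*, i.e. t* ≥ 8.65.
Weak type (on-path payoff 1115) won't mimic when 1115 ≥ 1970 − 196·t*, i.e. t* ≥ 4.36.
Both must hold, so t* = max(4.36, 8.65) = 8.65. The moderate type's constraint binds.

8.65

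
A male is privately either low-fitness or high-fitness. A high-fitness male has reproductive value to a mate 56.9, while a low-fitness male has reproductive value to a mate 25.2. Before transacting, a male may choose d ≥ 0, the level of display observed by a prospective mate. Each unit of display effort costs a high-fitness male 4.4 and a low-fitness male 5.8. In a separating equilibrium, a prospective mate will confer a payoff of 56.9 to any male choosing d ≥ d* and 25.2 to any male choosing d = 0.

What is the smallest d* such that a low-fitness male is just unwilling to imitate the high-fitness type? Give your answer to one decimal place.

A low-fitness male choosing d = 0 receives 25.2.
Imitating at d* instead would pay 56.9 at cost 5.8·d*, netting 56.9 − 5.8·d*.
Indifference: 25.2 = 56.9 − 5.8·d*, so d* = (56.9 − 25.2) / 5.8 ≈ 5.5.
At d* the low-fitness type's incentive constraint just binds; the high-fitness type strictly prefers d* since its per-unit cost is lower.

5.5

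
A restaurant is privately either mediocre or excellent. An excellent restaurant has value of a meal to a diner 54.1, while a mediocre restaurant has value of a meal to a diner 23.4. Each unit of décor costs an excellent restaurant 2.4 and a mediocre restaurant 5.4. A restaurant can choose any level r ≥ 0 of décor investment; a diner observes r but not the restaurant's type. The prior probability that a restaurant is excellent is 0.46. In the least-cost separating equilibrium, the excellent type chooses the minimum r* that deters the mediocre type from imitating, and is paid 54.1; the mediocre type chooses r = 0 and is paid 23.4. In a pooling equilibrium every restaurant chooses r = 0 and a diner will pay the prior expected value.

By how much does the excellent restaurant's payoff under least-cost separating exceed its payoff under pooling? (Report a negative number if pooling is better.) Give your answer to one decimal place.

2.9

Least-cost separating signal: r* solves 23.4 = 54.1 − 5.4·r*, so r* = (54.1 − 23.4)/5.4 ≈ 5.6852.
Excellent type's separating payoff: 54.1 − 2.4 × r* = 54.1 − 2.4 × (54.1 − 23.4)/5.4 = 54.1 − 73.68/5.4 ≈ 40.456.
Pooling payoff: 0.46 × 54.1 + 0.54 × 23.4 = 37.522.
Difference: 40.456 − 37.522 = 2.934, i.e. 2.9 to one decimal place.
The excellent type prefers to separate.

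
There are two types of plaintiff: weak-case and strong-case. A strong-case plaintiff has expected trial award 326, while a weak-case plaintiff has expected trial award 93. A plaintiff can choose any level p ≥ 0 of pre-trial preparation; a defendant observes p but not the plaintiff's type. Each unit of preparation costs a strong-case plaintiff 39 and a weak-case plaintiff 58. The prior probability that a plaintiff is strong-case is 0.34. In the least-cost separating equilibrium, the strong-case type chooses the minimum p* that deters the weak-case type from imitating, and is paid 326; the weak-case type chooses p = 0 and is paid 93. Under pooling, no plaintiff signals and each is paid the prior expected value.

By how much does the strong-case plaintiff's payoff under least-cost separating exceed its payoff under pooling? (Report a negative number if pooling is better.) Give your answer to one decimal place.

-2.9

Least-cost separating signal: p* solves 93 = 326 − 58·p*, so p* = (326 − 93)/58 ≈ 4.0172.
Strong-case type's separating payoff: 326 − 39 × p* = 326 − 39 × (326 − 93)/58 = 326 − 9087/58 ≈ 169.328.
Pooling payoff: 0.34 × 326 + 0.66 × 93 = 172.22.
Difference: 169.328 − 172.22 = -2.892, i.e. -2.9 to one decimal place.
The strong-case type would prefer the pooling outcome.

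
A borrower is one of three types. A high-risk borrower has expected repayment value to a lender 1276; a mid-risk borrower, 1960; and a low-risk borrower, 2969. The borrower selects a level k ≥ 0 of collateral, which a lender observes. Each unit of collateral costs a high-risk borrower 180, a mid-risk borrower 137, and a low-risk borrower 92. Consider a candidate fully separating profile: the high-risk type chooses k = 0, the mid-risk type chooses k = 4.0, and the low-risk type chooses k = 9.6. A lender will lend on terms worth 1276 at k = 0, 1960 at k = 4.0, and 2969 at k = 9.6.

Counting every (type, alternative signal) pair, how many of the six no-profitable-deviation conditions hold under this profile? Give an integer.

5

Mid-risk (own payoff 1960 − 137×4.0 = 1412): to k=0 gives 1276 → no gain ✓; to k=9.6 gives 2969 − 137×9.6 = 1653.8 → profitable ✗.
Low-risk (own payoff 2969 − 92×9.6 = 2085.8): to k=0 gives 1276 → no gain ✓; to k=4.0 gives 1960 − 92×4.0 = 1592 → no gain ✓.
High-risk (own payoff 1276): to k=4.0 gives 1960 − 180×4.0 = 1240 → no gain ✓; to k=9.6 gives 2969 − 180×9.6 = 1241 → no gain ✓.
5 of the 6 constraints hold; not an equilibrium.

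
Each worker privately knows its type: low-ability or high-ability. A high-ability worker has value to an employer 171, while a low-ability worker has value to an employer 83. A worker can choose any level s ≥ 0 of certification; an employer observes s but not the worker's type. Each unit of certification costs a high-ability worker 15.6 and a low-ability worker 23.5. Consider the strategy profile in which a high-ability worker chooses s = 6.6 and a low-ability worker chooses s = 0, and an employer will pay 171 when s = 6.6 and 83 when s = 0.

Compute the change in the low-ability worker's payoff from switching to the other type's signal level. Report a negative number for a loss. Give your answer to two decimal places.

-67.10

Playing s = 0 the low-ability worker receives 83.
Deviating to s = 6.6 brings payment 171 at cost 23.5 × 6.6 = 155.1, netting 15.9.
Gain from deviating: 15.9 − 83 = -67.10.
The gain is negative, so the low-ability type's incentive-compatibility constraint is satisfied.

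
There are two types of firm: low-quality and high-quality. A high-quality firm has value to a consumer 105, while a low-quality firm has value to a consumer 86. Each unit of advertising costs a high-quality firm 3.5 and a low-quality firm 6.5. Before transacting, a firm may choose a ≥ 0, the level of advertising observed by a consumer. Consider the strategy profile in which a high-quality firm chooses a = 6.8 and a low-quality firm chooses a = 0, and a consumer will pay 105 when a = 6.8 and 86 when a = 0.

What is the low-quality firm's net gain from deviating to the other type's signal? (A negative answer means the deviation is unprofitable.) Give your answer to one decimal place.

Playing a = 0 the low-quality firm receives 86.
Deviating to a = 6.8 brings payment 105 at cost 6.5 × 6.8 = 44.2, netting 60.8.
Gain from deviating: 60.8 − 86 = -25.2.
The gain is negative, so the low-quality type's incentive-compatibility constraint is satisfied.

-25.2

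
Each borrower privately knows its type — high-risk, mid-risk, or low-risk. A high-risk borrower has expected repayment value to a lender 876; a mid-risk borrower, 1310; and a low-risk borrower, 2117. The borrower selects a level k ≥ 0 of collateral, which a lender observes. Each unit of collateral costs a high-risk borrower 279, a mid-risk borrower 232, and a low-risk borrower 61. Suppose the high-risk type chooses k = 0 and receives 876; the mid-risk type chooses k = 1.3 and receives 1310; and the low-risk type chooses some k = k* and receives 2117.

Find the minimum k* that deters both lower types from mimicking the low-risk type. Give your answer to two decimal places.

4.78

Mid-risk type (on-path payoff 1310 − 232×1.3 = 1008.4) won't mimic when 1008.4 ≥ 2117 − 232·k*, i.e. k* ≥ 4.78.
High-risk type (on-path payoff 876) won't mimic when 876 ≥ 2117 − 279·k*, i.e. k* ≥ 4.45.
Both must hold, so k* = max(4.45, 4.78) = 4.78. The mid-risk type's constraint binds.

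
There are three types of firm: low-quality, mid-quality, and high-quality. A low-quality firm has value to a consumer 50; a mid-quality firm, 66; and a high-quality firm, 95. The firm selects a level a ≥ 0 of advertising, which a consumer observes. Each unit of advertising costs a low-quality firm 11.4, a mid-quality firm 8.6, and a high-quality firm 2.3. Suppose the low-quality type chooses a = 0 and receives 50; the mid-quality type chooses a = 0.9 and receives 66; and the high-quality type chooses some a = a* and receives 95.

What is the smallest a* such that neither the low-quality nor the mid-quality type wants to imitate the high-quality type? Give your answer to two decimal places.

Low-quality type (on-path payoff 50) won't mimic when 50 ≥ 95 − 11.4·a*, i.e. a* ≥ 3.95.
Mid-quality type (on-path payoff 66 − 8.6×0.9 = 58.26) won't mimic when 58.26 ≥ 95 − 8.6·a*, i.e. a* ≥ 4.27.
Both must hold, so a* = max(3.95, 4.27) = 4.27. The mid-quality type's constraint binds.

4.27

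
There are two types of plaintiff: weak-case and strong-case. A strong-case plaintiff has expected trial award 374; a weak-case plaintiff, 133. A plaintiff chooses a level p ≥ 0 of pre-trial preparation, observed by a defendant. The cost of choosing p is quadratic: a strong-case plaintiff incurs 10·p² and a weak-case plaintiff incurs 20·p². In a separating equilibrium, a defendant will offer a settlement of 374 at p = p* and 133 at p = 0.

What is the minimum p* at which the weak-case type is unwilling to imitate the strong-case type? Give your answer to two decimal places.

3.47

The weak-case type at p = 0 receives 133; imitating at p* yields 374 − 20·p*².
Indifference: 133 = 374 − 20·p*², so p*² = (374 − 133) / 20 = 12.05.
p* = √12.05 ≈ 3.47.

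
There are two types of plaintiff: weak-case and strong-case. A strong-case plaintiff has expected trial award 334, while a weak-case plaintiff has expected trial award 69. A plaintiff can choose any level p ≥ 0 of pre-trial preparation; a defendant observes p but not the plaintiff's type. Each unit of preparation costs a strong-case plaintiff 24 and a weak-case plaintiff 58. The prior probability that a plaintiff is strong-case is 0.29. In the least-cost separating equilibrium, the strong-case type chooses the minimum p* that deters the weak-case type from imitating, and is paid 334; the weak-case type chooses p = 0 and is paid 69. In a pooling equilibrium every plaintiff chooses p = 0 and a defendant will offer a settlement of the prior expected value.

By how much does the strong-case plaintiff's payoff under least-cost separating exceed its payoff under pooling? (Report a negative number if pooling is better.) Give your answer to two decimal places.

78.49

Least-cost separating signal: p* solves 69 = 334 − 58·p*, so p* = (334 − 69)/58 ≈ 4.5690.
Strong-case type's separating payoff: 334 − 24 × p* = 334 − 24 × (334 − 69)/58 = 334 − 6360/58 ≈ 224.3448.
Pooling payoff: 0.29 × 334 + 0.71 × 69 = 145.85.
Difference: 224.3448 − 145.85 = 78.4948, i.e. 78.49 to two decimal places.
The strong-case type prefers to separate.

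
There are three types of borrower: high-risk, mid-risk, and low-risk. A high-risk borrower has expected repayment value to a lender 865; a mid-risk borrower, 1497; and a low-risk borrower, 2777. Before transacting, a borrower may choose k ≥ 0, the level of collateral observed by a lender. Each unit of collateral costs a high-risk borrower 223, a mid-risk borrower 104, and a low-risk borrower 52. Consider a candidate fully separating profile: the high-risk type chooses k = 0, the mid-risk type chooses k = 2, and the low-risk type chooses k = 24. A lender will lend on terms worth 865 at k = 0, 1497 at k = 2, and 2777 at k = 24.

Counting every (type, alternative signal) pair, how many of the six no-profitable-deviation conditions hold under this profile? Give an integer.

5

Mid-risk (own payoff 1497 − 104×2 = 1289): to k=0 gives 865 → no gain ✓; to k=24 gives 2777 − 104×24 = 281 → no gain ✓.
Low-risk (own payoff 2777 − 52×24 = 1529): to k=0 gives 865 → no gain ✓; to k=2 gives 1497 − 52×2 = 1393 → no gain ✓.
High-risk (own payoff 865): to k=2 gives 1497 − 223×2 = 1051 → profitable ✗; to k=24 gives 2777 − 223×24 = -2575 → no gain ✓.
5 of the 6 constraints hold; not an equilibrium.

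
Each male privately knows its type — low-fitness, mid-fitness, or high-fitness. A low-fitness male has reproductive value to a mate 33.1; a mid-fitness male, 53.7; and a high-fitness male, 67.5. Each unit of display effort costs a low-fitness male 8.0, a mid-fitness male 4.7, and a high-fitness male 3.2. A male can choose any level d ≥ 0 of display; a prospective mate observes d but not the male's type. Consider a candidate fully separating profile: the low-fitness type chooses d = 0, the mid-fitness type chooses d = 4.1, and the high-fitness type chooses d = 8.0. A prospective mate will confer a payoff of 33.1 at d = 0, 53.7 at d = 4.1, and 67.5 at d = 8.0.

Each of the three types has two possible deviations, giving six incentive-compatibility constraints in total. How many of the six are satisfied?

Mid-fitness (own payoff 53.7 − 4.7×4.1 = 34.43): to d=0 gives 33.1 → no gain ✓; to d=8.0 gives 67.5 − 4.7×8.0 = 29.9 → no gain ✓.
High-fitness (own payoff 67.5 − 3.2×8.0 = 41.9): to d=0 gives 33.1 → no gain ✓; to d=4.1 gives 53.7 − 3.2×4.1 = 40.58 → no gain ✓.
Low-fitness (own payoff 33.1): to d=4.1 gives 53.7 − 8.0×4.1 = 20.9 → no gain ✓; to d=8.0 gives 67.5 − 8.0×8.0 = 3.5 → no gain ✓.
6 of the 6 constraints hold; this profile is a separating equilibrium.

6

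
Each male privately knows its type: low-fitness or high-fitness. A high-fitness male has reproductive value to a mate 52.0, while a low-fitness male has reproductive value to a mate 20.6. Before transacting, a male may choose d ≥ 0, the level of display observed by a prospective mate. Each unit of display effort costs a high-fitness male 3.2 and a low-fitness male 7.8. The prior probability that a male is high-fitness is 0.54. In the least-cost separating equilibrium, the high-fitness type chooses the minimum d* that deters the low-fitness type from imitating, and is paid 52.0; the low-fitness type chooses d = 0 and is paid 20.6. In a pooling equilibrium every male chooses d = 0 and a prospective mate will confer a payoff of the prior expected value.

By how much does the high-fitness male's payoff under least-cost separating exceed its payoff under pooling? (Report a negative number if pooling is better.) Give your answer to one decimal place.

1.6

Least-cost separating signal: d* solves 20.6 = 52.0 − 7.8·d*, so d* = (52.0 − 20.6)/7.8 ≈ 4.0256.
High-fitness type's separating payoff: 52.0 − 3.2 × d* = 52.0 − 3.2 × (52.0 − 20.6)/7.8 = 52.0 − 100.48/7.8 ≈ 39.118.
Pooling payoff: 0.54 × 52.0 + 0.46 × 20.6 = 37.556.
Difference: 39.118 − 37.556 = 1.562, i.e. 1.6 to one decimal place.
The high-fitness type prefers to separate.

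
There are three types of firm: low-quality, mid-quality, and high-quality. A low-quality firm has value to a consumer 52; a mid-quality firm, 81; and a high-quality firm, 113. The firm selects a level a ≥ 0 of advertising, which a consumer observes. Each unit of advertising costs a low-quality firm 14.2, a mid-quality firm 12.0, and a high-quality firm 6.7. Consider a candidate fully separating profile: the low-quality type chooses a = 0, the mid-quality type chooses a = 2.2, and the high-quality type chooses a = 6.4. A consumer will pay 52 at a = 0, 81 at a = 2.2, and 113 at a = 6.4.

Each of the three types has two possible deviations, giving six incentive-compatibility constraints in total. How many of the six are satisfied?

6

High-quality (own payoff 113 − 6.7×6.4 = 70.12): to a=0 gives 52 → no gain ✓; to a=2.2 gives 81 − 6.7×2.2 = 66.26 → no gain ✓.
Mid-quality (own payoff 81 − 12.0×2.2 = 54.6): to a=0 gives 52 → no gain ✓; to a=6.4 gives 113 − 12.0×6.4 = 36.2 → no gain ✓.
Low-quality (own payoff 52): to a=2.2 gives 81 − 14.2×2.2 = 49.76 → no gain ✓; to a=6.4 gives 113 − 14.2×6.4 = 22.12 → no gain ✓.
6 of the 6 constraints hold; this profile is a separating equilibrium.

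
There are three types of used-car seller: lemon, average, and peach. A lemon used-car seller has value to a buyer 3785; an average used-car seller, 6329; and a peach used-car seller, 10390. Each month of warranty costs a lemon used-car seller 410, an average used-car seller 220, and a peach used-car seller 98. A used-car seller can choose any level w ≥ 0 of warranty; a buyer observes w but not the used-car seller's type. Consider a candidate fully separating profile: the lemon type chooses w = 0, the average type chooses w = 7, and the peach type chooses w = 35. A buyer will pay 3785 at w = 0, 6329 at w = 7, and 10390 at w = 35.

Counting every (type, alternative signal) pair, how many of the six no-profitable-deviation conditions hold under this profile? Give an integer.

6

Lemon (own payoff 3785): to w=7 gives 6329 − 410×7 = 3459 → no gain ✓; to w=35 gives 10390 − 410×35 = -3960 → no gain ✓.
Average (own payoff 6329 − 220×7 = 4789): to w=0 gives 3785 → no gain ✓; to w=35 gives 10390 − 220×35 = 2690 → no gain ✓.
Peach (own payoff 10390 − 98×35 = 6960): to w=0 gives 3785 → no gain ✓; to w=7 gives 6329 − 98×7 = 5643 → no gain ✓.
6 of the 6 constraints hold; this profile is a separating equilibrium.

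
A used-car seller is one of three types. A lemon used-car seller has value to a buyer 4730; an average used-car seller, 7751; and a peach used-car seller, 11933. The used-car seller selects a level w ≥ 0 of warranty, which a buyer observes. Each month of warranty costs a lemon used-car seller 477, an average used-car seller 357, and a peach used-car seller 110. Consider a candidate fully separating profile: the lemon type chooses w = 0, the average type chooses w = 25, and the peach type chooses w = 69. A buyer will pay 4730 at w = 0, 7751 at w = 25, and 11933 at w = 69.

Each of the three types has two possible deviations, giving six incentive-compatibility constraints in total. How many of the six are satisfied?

Lemon (own payoff 4730): to w=25 gives 7751 − 477×25 = -4174 → no gain ✓; to w=69 gives 11933 − 477×69 = -20980 → no gain ✓.
Peach (own payoff 11933 − 110×69 = 4343): to w=0 gives 4730 → profitable ✗; to w=25 gives 7751 − 110×25 = 5001 → profitable ✗.
Average (own payoff 7751 − 357×25 = -1174): to w=0 gives 4730 → profitable ✗; to w=69 gives 11933 − 357×69 = -12700 → no gain ✓.
3 of the 6 constraints hold; not an equilibrium.

3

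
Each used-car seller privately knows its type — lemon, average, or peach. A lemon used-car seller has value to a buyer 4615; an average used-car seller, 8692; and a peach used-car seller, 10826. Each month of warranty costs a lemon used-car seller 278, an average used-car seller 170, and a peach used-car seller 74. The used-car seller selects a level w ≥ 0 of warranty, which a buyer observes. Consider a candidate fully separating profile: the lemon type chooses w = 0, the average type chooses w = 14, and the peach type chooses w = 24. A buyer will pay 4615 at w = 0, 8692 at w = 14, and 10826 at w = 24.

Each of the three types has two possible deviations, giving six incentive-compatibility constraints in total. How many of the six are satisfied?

Average (own payoff 8692 − 170×14 = 6312): to w=0 gives 4615 → no gain ✓; to w=24 gives 10826 − 170×24 = 6746 → profitable ✗.
Lemon (own payoff 4615): to w=14 gives 8692 − 278×14 = 4800 → profitable ✗; to w=24 gives 10826 − 278×24 = 4154 → no gain ✓.
Peach (own payoff 10826 − 74×24 = 9050): to w=0 gives 4615 → no gain ✓; to w=14 gives 8692 − 74×14 = 7656 → no gain ✓.
4 of the 6 constraints hold; not an equilibrium.

4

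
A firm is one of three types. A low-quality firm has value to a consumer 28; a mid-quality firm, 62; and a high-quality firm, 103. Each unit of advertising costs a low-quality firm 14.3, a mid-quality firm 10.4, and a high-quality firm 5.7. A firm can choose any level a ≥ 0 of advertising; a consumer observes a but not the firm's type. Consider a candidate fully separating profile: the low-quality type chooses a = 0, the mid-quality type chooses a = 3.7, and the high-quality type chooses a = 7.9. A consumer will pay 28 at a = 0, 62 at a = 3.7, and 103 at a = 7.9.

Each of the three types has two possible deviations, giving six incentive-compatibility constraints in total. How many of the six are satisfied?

Mid-quality (own payoff 62 − 10.4×3.7 = 23.52): to a=0 gives 28 → profitable ✗; to a=7.9 gives 103 − 10.4×7.9 = 20.84 → no gain ✓.
Low-quality (own payoff 28): to a=3.7 gives 62 − 14.3×3.7 = 9.09 → no gain ✓; to a=7.9 gives 103 − 14.3×7.9 = -9.97 → no gain ✓.
High-quality (own payoff 103 − 5.7×7.9 = 57.97): to a=0 gives 28 → no gain ✓; to a=3.7 gives 62 − 5.7×3.7 = 40.91 → no gain ✓.
5 of the 6 constraints hold; not an equilibrium.

5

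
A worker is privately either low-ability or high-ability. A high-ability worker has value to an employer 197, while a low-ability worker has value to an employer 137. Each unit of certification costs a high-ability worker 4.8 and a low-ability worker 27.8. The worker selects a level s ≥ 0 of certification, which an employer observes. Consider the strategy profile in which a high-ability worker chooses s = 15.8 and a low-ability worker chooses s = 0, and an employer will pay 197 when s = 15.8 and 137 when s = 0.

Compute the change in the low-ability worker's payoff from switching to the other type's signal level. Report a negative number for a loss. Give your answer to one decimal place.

Playing s = 0 the low-ability worker receives 137.
Deviating to s = 15.8 brings payment 197 at cost 27.8 × 15.8 = 439.24, netting -242.24.
Gain from deviating: -242.24 − 137 = -379.24, i.e. -379.2 to one decimal place.
The gain is negative, so the low-ability type's incentive-compatibility constraint is satisfied.

-379.2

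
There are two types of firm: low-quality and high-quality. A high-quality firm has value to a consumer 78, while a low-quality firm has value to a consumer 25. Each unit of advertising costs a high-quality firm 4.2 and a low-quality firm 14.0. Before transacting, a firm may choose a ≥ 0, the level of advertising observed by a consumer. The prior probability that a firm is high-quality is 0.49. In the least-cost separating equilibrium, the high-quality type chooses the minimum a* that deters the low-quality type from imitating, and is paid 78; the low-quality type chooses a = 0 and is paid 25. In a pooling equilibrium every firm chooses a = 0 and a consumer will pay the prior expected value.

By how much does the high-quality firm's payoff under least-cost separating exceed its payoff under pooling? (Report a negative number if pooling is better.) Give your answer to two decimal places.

11.13

Least-cost separating signal: a* solves 25 = 78 − 14.0·a*, so a* = (78 − 25)/14.0 ≈ 3.7857.
High-quality type's separating payoff: 78 − 4.2 × a* = 78 − 4.2 × (78 − 25)/14.0 = 78 − 222.6/14.0 = 62.1.
Pooling payoff: 0.49 × 78 + 0.51 × 25 = 50.97.
Difference: 62.1 − 50.97 = 11.13.
The high-quality type prefers to separate.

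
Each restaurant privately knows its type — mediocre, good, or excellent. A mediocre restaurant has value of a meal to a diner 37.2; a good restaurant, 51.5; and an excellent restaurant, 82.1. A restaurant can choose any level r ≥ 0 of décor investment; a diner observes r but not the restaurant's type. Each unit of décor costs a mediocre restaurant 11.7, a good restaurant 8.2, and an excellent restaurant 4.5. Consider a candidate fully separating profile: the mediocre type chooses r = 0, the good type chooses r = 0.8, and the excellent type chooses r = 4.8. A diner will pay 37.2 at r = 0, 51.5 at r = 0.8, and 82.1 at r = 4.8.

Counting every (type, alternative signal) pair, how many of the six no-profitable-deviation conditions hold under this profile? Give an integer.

Excellent (own payoff 82.1 − 4.5×4.8 = 60.5): to r=0 gives 37.2 → no gain ✓; to r=0.8 gives 51.5 − 4.5×0.8 = 47.9 → no gain ✓.
Good (own payoff 51.5 − 8.2×0.8 = 44.94): to r=0 gives 37.2 → no gain ✓; to r=4.8 gives 82.1 − 8.2×4.8 = 42.74 → no gain ✓.
Mediocre (own payoff 37.2): to r=0.8 gives 51.5 − 11.7×0.8 = 42.14 → profitable ✗; to r=4.8 gives 82.1 − 11.7×4.8 = 25.94 → no gain ✓.
5 of the 6 constraints hold; not an equilibrium.

5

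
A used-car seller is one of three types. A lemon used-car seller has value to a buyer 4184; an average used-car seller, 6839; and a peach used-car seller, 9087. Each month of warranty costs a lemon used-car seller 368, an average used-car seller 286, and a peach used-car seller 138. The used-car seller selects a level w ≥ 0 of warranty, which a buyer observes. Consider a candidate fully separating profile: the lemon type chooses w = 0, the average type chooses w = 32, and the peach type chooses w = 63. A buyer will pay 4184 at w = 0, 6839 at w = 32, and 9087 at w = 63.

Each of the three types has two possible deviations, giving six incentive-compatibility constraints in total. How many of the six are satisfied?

3

Lemon (own payoff 4184): to w=32 gives 6839 − 368×32 = -4937 → no gain ✓; to w=63 gives 9087 − 368×63 = -14097 → no gain ✓.
Average (own payoff 6839 − 286×32 = -2313): to w=0 gives 4184 → profitable ✗; to w=63 gives 9087 − 286×63 = -8931 → no gain ✓.
Peach (own payoff 9087 − 138×63 = 393): to w=0 gives 4184 → profitable ✗; to w=32 gives 6839 − 138×32 = 2423 → profitable ✗.
3 of the 6 constraints hold; not an equilibrium.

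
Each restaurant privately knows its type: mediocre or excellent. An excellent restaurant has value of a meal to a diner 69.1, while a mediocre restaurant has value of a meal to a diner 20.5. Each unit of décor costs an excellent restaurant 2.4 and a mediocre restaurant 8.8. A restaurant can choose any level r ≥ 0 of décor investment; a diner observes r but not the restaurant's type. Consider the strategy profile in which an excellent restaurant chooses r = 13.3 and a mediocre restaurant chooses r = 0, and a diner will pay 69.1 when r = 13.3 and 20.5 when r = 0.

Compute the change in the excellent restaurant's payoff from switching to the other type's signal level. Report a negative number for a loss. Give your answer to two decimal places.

-16.68

Playing r = 13.3 the excellent restaurant receives 69.1 − 2.4 × 13.3 = 37.18.
Deviating to r = 0 yields 20.5 instead.
Gain from deviating: 20.5 − 37.18 = -16.68.
The gain is negative, so the excellent type's incentive-compatibility constraint is satisfied.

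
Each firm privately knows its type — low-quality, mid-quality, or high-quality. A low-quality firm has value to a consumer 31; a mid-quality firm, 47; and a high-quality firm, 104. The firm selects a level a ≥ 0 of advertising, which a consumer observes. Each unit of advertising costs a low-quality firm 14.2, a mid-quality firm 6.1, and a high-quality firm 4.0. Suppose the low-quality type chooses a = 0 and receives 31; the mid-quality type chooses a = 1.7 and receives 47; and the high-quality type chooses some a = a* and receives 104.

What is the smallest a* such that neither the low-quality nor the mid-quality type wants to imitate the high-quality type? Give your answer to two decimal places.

Mid-quality type (on-path payoff 47 − 6.1×1.7 = 36.63) won't mimic when 36.63 ≥ 104 − 6.1·a*, i.e. a* ≥ 11.04.
Low-quality type (on-path payoff 31) won't mimic when 31 ≥ 104 − 14.2·a*, i.e. a* ≥ 5.14.
Both must hold, so a* = max(5.14, 11.04) = 11.04. The mid-quality type's constraint binds.

11.04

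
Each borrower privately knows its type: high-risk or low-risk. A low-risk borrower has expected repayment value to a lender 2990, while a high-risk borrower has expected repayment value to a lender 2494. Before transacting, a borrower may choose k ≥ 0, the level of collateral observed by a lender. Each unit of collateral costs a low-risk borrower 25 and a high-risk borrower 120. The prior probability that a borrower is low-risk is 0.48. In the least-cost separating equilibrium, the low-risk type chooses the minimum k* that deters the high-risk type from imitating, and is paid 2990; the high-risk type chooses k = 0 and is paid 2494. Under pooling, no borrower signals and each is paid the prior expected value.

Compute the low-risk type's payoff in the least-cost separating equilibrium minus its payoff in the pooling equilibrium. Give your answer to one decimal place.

Least-cost separating signal: k* solves 2494 = 2990 − 120·k*, so k* = (2990 − 2494)/120 ≈ 4.1333.
Low-risk type's separating payoff: 2990 − 25 × k* = 2990 − 25 × (2990 − 2494)/120 = 2990 − 12400/120 ≈ 2886.667.
Pooling payoff: 0.48 × 2990 + 0.52 × 2494 = 2732.08.
Difference: 2886.667 − 2732.08 = 154.587, i.e. 154.6 to one decimal place.
The low-risk type prefers to separate.

154.6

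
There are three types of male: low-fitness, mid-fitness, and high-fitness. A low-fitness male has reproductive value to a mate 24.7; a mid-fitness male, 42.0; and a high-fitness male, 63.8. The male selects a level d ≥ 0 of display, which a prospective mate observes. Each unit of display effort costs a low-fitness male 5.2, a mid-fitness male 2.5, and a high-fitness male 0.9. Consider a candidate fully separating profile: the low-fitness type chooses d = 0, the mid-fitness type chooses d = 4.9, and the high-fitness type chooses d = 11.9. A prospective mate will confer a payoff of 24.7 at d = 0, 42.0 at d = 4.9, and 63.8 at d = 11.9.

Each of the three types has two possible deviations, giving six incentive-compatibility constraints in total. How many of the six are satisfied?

High-fitness (own payoff 63.8 − 0.9×11.9 = 53.09): to d=0 gives 24.7 → no gain ✓; to d=4.9 gives 42.0 − 0.9×4.9 = 37.59 → no gain ✓.
Mid-fitness (own payoff 42.0 − 2.5×4.9 = 29.75): to d=0 gives 24.7 → no gain ✓; to d=11.9 gives 63.8 − 2.5×11.9 = 34.05 → profitable ✗.
Low-fitness (own payoff 24.7): to d=4.9 gives 42.0 − 5.2×4.9 = 16.52 → no gain ✓; to d=11.9 gives 63.8 − 5.2×11.9 = 1.92 → no gain ✓.
5 of the 6 constraints hold; not an equilibrium.

5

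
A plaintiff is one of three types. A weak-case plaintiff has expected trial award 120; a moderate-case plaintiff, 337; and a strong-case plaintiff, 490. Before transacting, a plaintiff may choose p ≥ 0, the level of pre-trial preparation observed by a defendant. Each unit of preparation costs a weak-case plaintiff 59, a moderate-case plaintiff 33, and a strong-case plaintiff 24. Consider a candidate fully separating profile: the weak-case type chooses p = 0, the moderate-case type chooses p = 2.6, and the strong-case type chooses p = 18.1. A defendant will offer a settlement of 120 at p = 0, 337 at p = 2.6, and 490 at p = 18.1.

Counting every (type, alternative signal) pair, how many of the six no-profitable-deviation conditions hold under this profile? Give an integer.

3

Strong-case (own payoff 490 − 24×18.1 = 55.6): to p=0 gives 120 → profitable ✗; to p=2.6 gives 337 − 24×2.6 = 274.6 → profitable ✗.
Moderate-case (own payoff 337 − 33×2.6 = 251.2): to p=0 gives 120 → no gain ✓; to p=18.1 gives 490 − 33×18.1 = -107.3 → no gain ✓.
Weak-case (own payoff 120): to p=2.6 gives 337 − 59×2.6 = 183.6 → profitable ✗; to p=18.1 gives 490 − 59×18.1 = -577.9 → no gain ✓.
3 of the 6 constraints hold; not an equilibrium.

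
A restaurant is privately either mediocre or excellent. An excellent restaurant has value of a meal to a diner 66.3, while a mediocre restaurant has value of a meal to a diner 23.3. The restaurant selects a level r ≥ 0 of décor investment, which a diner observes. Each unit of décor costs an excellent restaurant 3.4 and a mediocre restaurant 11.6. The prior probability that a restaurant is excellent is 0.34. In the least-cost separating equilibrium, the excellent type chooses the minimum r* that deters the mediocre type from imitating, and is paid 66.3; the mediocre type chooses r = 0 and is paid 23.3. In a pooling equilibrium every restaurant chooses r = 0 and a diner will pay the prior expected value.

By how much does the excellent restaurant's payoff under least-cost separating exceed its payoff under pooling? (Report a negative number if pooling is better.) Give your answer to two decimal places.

15.78

Least-cost separating signal: r* solves 23.3 = 66.3 − 11.6·r*, so r* = (66.3 − 23.3)/11.6 ≈ 3.7069.
Excellent type's separating payoff: 66.3 − 3.4 × r* = 66.3 − 3.4 × (66.3 − 23.3)/11.6 = 66.3 − 146.2/11.6 ≈ 53.6966.
Pooling payoff: 0.34 × 66.3 + 0.66 × 23.3 = 37.92.
Difference: 53.6966 − 37.92 = 15.7766, i.e. 15.78 to two decimal places.
The excellent type prefers to separate.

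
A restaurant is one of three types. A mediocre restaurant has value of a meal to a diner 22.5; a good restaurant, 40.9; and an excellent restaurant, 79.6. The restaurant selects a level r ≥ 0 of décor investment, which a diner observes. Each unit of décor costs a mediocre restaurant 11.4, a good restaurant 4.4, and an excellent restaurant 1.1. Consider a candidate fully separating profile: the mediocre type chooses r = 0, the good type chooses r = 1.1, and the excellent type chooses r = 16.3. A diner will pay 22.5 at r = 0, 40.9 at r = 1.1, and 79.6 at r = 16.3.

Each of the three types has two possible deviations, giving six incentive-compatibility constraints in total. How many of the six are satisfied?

Excellent (own payoff 79.6 − 1.1×16.3 = 61.67): to r=0 gives 22.5 → no gain ✓; to r=1.1 gives 40.9 − 1.1×1.1 = 39.69 → no gain ✓.
Mediocre (own payoff 22.5): to r=1.1 gives 40.9 − 11.4×1.1 = 28.36 → profitable ✗; to r=16.3 gives 79.6 − 11.4×16.3 = -106.22 → no gain ✓.
Good (own payoff 40.9 − 4.4×1.1 = 36.06): to r=0 gives 22.5 → no gain ✓; to r=16.3 gives 79.6 − 4.4×16.3 = 7.88 → no gain ✓.
5 of the 6 constraints hold; not an equilibrium.

5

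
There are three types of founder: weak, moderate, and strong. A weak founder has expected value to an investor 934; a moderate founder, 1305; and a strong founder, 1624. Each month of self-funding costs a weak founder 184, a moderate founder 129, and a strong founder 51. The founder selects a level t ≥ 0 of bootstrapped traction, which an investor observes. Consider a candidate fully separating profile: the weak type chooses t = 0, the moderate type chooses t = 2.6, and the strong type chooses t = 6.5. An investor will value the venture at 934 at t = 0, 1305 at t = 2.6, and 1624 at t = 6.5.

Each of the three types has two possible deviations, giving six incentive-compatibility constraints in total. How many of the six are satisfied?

6

Strong (own payoff 1624 − 51×6.5 = 1292.5): to t=0 gives 934 → no gain ✓; to t=2.6 gives 1305 − 51×2.6 = 1172.4 → no gain ✓.
Moderate (own payoff 1305 − 129×2.6 = 969.6): to t=0 gives 934 → no gain ✓; to t=6.5 gives 1624 − 129×6.5 = 785.5 → no gain ✓.
Weak (own payoff 934): to t=2.6 gives 1305 − 184×2.6 = 826.6 → no gain ✓; to t=6.5 gives 1624 − 184×6.5 = 428 → no gain ✓.
6 of the 6 constraints hold; this profile is a separating equilibrium.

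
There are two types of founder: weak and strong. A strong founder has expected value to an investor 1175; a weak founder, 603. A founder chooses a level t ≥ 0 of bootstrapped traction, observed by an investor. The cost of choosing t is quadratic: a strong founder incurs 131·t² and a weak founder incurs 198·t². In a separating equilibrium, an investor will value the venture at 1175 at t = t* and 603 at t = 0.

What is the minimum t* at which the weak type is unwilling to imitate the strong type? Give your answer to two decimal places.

1.70

The weak type at t = 0 receives 603; imitating at t* yields 1175 − 198·t*².
Indifference: 603 = 1175 − 198·t*², so t*² = (1175 − 603) / 198 ≈ 2.8889.
t* = √2.8889 ≈ 1.70.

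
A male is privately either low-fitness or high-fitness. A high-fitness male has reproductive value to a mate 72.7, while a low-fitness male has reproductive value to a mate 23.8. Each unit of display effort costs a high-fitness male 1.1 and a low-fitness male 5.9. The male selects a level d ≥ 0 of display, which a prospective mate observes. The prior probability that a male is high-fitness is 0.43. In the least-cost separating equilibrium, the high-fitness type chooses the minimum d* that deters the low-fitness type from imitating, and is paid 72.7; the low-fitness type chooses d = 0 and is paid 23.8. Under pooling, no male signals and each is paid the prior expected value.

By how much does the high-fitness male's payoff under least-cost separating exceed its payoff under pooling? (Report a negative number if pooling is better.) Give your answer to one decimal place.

18.8

Least-cost separating signal: d* solves 23.8 = 72.7 − 5.9·d*, so d* = (72.7 − 23.8)/5.9 ≈ 8.2881.
High-fitness type's separating payoff: 72.7 − 1.1 × d* = 72.7 − 1.1 × (72.7 − 23.8)/5.9 = 72.7 − 53.79/5.9 ≈ 63.583.
Pooling payoff: 0.43 × 72.7 + 0.57 × 23.8 = 44.827.
Difference: 63.583 − 44.827 = 18.756, i.e. 18.8 to one decimal place.
The high-fitness type prefers to separate.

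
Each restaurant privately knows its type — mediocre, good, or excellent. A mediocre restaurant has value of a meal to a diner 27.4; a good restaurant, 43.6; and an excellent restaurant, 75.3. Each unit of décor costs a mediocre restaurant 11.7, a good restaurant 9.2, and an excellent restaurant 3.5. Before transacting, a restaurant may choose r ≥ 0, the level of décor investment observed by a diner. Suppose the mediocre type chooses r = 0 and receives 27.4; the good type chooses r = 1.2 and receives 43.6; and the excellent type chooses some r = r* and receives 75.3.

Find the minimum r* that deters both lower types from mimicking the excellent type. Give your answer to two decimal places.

Good type (on-path payoff 43.6 − 9.2×1.2 = 32.56) won't mimic when 32.56 ≥ 75.3 − 9.2·r*, i.e. r* ≥ 4.65.
Mediocre type (on-path payoff 27.4) won't mimic when 27.4 ≥ 75.3 − 11.7·r*, i.e. r* ≥ 4.09.
Both must hold, so r* = max(4.09, 4.65) = 4.65. The good type's constraint binds.

4.65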